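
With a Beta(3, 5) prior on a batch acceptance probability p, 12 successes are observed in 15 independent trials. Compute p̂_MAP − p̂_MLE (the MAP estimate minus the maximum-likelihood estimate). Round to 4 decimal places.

Posterior is Beta(15, 8); MAP = (15−1)/(23−2) = 14/21 ≈ 0.66667.
MLE ignores the prior: p̂_MLE = k/n = 12/15 ≈ 0.80000.
Difference = 14/21 − 12/15 = -2/15 ≈ -0.1333.

MAP − MLE = -0.1333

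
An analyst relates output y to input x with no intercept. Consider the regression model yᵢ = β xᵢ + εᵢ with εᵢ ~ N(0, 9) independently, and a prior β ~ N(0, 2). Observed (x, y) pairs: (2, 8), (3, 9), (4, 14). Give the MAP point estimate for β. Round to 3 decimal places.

β̂_MAP = 2.955

log p(β | y) = −Σ(yᵢ − βxᵢ)²/(2·9) − β²/(2·2) + const.
Setting the derivative to zero: Σxᵢ(yᵢ − βxᵢ)/9 − β/2 = 0, so β = Σxᵢyᵢ / (Σxᵢ² + σ²/τ²).
Σxᵢyᵢ = 2·8 + 3·9 + 4·14 = 99; Σxᵢ² = 29; σ²/τ² = 4.5.
β̂_MAP = 99 / (29 + 4.5) = 99/33.5 ≈ 2.955.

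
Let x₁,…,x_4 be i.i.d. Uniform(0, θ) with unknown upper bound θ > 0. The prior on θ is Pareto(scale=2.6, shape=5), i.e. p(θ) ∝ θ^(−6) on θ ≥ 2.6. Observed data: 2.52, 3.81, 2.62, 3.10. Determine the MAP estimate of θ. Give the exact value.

The Uniform(0, θ) likelihood is θ^(−n) for θ ≥ max(xᵢ), zero otherwise. Here max(xᵢ) = 3.81.
Posterior ∝ θ^(−6) · θ^(−4) = θ^(−10) on θ ≥ max(2.6, 3.81) = 3.81.
This density is strictly decreasing in θ, so the posterior mode lies at the lower boundary of the support.

θ̂_MAP = 3.81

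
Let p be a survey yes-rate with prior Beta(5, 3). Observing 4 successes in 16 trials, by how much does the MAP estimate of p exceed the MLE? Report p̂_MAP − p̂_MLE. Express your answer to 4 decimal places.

Posterior is Beta(9, 15); MAP = (9−1)/(24−2) = 8/22 ≈ 0.36364.
MLE ignores the prior: p̂_MLE = k/n = 4/16 ≈ 0.25000.
Difference = 8/22 − 4/16 = 5/44 ≈ 0.1136.

MAP − MLE = 0.1136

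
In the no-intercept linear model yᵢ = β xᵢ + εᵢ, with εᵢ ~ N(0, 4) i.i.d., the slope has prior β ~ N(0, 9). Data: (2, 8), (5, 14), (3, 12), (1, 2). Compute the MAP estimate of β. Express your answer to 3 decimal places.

log p(β | y) = −Σ(yᵢ − βxᵢ)²/(2·4) − β²/(2·9) + const.
Setting the derivative to zero: Σxᵢ(yᵢ − βxᵢ)/4 − β/9 = 0, so β = Σxᵢyᵢ / (Σxᵢ² + σ²/τ²).
Σxᵢyᵢ = 2·8 + 5·14 + 3·12 + 1·2 = 124; Σxᵢ² = 39; σ²/τ² = 4/9.
β̂_MAP = 124 / (39 + 4/9) = 124/(355/9) = 1116/355 ≈ 3.144.

β̂_MAP = 3.144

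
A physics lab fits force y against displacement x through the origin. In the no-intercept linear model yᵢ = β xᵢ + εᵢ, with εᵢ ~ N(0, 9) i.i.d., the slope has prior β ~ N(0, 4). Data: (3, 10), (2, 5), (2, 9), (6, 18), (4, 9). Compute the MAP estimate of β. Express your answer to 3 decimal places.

β̂_MAP = 2.835

log p(β | y) = −Σ(yᵢ − βxᵢ)²/(2·9) − β²/(2·4) + const.
Setting the derivative to zero: Σxᵢ(yᵢ − βxᵢ)/9 − β/4 = 0, so β = Σxᵢyᵢ / (Σxᵢ² + σ²/τ²).
Σxᵢyᵢ = 3·10 + 2·5 + 2·9 + 6·18 + 4·9 = 202; Σxᵢ² = 69; σ²/τ² = 2.25.
β̂_MAP = 202 / (69 + 2.25) = 202/71.25 ≈ 2.835.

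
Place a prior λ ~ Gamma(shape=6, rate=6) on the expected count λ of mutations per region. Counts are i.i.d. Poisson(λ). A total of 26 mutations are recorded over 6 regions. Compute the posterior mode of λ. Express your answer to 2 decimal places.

λ̂_MAP = 2.58

Σxᵢ = 26, n = 6.
Posterior ∝ λ^5e^(−6λ) · λ^26e^(−6λ) = λ^31e^(−12λ), i.e. Gamma(shape=32, rate=12).
The mode of a Gamma(a, b) with a ≥ 1 (shape–rate) is (a−1)/b = 31/12 ≈ 2.58.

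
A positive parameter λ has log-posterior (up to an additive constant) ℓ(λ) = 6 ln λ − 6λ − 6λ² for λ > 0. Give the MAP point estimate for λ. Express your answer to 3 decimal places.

ℓ'(λ) = 6/λ − 6 − 12λ. Setting this to zero and multiplying by λ: 12λ² + 6λ − 6 = 0.
λ = (−6 + √(6² + 4·12·6)) / (2·12) = (−6 + √324) / 24 = (−6 + 18)/24 = 1/2.
ℓ''(λ) = −6/λ² − 12 < 0, confirming a maximum.

λ̂_MAP = 0.500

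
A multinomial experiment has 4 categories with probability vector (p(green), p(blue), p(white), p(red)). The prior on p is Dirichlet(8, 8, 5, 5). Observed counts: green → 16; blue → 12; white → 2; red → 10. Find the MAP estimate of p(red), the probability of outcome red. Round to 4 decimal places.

The posterior is Dirichlet(αᵢ + nᵢ) = Dirichlet(24, 20, 7, 15).
For a Dirichlet(a₁,…,a_K) with all aᵢ > 1, the mode has j-th component (aⱼ − 1)/(Σaᵢ − K).
Here Σaᵢ = 66 and K = 4, so p(red) = (15 − 1)/(66 − 4) = 14/62 ≈ 0.2258.

MAP estimate of p(red) = 0.2258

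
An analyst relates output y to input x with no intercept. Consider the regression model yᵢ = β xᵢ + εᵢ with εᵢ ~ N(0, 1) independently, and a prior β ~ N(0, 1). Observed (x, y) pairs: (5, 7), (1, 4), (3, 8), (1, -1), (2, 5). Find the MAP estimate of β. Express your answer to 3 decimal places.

β̂_MAP = 1.756

log p(β | y) = −Σ(yᵢ − βxᵢ)²/(2·1) − β²/(2·1) + const.
Setting the derivative to zero: Σxᵢ(yᵢ − βxᵢ)/1 − β/1 = 0, so β = Σxᵢyᵢ / (Σxᵢ² + σ²/τ²).
Σxᵢyᵢ = 5·7 + 1·4 + 3·8 + 1·(-1) + 2·5 = 72; Σxᵢ² = 40; σ²/τ² = 1.
β̂_MAP = 72 / (40 + 1) = 72/41 ≈ 1.756.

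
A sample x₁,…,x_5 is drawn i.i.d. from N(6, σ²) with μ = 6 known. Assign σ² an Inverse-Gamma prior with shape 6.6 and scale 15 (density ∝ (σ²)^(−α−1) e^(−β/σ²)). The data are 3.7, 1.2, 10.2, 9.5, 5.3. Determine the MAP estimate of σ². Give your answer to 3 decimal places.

Sum of squared deviations about the known mean: SS = (3.7−6)² + (1.2−6)² + (10.2−6)² + (9.5−6)² + (5.3−6)² = 58.71.
The Normal likelihood contributes (σ²)^(−n/2) exp(−SS/(2σ²)), so the posterior is Inverse-Gamma(α + n/2, β + SS/2) = Inverse-Gamma(9.1, 44.355).
The mode of Inverse-Gamma(a, b) is b/(a+1) = 44.355/10.1 ≈ 4.392.

σ̂²_MAP = 4.392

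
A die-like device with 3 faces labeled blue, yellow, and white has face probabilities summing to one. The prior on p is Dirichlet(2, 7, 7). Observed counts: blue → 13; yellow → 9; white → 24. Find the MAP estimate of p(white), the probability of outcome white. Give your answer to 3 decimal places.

The posterior is Dirichlet(αᵢ + nᵢ) = Dirichlet(15, 16, 31).
For a Dirichlet(a₁,…,a_K) with all aᵢ > 1, the mode has j-th component (aⱼ − 1)/(Σaᵢ − K).
Here Σaᵢ = 62 and K = 3, so p(white) = (31 − 1)/(62 − 3) = 30/59 ≈ 0.508.

MAP estimate of p(white) = 0.508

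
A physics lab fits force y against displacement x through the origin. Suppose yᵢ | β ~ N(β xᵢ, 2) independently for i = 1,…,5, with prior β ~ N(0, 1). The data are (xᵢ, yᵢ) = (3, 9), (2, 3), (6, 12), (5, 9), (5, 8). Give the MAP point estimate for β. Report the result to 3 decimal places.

log p(β | y) = −Σ(yᵢ − βxᵢ)²/(2·2) − β²/(2·1) + const.
Setting the derivative to zero: Σxᵢ(yᵢ − βxᵢ)/2 − β/1 = 0, so β = Σxᵢyᵢ / (Σxᵢ² + σ²/τ²).
Σxᵢyᵢ = 3·9 + 2·3 + 6·12 + 5·9 + 5·8 = 190; Σxᵢ² = 99; σ²/τ² = 2.
β̂_MAP = 190 / (99 + 2) = 190/101 ≈ 1.881.

β̂_MAP = 1.881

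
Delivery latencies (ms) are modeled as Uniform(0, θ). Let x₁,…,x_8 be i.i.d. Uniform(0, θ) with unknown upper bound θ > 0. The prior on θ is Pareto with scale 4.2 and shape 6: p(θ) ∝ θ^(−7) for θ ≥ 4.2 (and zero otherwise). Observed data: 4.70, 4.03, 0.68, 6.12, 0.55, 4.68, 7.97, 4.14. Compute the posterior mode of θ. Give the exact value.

The Uniform(0, θ) likelihood is θ^(−n) for θ ≥ max(xᵢ), zero otherwise. Here max(xᵢ) = 7.97.
Posterior ∝ θ^(−7) · θ^(−8) = θ^(−15) on θ ≥ max(4.2, 7.97) = 7.97.
This density is strictly decreasing in θ, so the posterior mode lies at the lower boundary of the support.

θ̂_MAP = 7.97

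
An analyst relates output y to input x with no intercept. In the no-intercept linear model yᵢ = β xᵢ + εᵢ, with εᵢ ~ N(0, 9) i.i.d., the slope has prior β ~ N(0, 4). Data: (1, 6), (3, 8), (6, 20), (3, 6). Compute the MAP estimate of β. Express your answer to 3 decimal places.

log p(β | y) = −Σ(yᵢ − βxᵢ)²/(2·9) − β²/(2·4) + const.
Setting the derivative to zero: Σxᵢ(yᵢ − βxᵢ)/9 − β/4 = 0, so β = Σxᵢyᵢ / (Σxᵢ² + σ²/τ²).
Σxᵢyᵢ = 1·6 + 3·8 + 6·20 + 3·6 = 168; Σxᵢ² = 55; σ²/τ² = 2.25.
β̂_MAP = 168 / (55 + 2.25) = 168/57.25 ≈ 2.934.

β̂_MAP = 2.934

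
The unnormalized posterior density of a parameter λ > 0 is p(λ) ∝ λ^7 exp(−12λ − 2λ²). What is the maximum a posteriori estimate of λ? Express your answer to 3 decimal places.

ℓ'(λ) = 7/λ − 12 − 4λ. Setting this to zero and multiplying by λ: 4λ² + 12λ − 7 = 0.
λ = (−12 + √(12² + 4·4·7)) / (2·4) = (−12 + √256) / 8 = (−12 + 16)/8 = 1/2.
ℓ''(λ) = −7/λ² − 4 < 0, confirming a maximum.

λ̂_MAP = 0.500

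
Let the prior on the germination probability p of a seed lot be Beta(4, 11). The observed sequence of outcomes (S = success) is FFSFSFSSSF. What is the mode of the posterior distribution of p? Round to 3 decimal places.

p̂_MAP = 0.348

Prior: Beta(4, 11).
Data: 5 successes in 10 trials (from the sequence). The binomial likelihood contributes p^5(1−p)^5, so the posterior is Beta(4+5, 11+5) = Beta(9, 16).
For Beta(a, b) with a, b > 1 the mode is (a−1)/(a+b−2) = 8/23 ≈ 0.348.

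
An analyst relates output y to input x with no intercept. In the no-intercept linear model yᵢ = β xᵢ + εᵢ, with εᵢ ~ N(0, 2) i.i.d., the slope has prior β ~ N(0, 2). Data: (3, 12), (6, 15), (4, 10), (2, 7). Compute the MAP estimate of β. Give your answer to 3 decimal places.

β̂_MAP = 2.727

log p(β | y) = −Σ(yᵢ − βxᵢ)²/(2·2) − β²/(2·2) + const.
Setting the derivative to zero: Σxᵢ(yᵢ − βxᵢ)/2 − β/2 = 0, so β = Σxᵢyᵢ / (Σxᵢ² + σ²/τ²).
Σxᵢyᵢ = 3·12 + 6·15 + 4·10 + 2·7 = 180; Σxᵢ² = 65; σ²/τ² = 1.
β̂_MAP = 180 / (65 + 1) = 180/66 ≈ 2.727.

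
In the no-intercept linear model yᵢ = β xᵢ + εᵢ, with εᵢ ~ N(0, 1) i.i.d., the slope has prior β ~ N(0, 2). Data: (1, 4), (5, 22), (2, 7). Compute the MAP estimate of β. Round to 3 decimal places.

log p(β | y) = −Σ(yᵢ − βxᵢ)²/(2·1) − β²/(2·2) + const.
Setting the derivative to zero: Σxᵢ(yᵢ − βxᵢ)/1 − β/2 = 0, so β = Σxᵢyᵢ / (Σxᵢ² + σ²/τ²).
Σxᵢyᵢ = 1·4 + 5·22 + 2·7 = 128; Σxᵢ² = 30; σ²/τ² = 0.5.
β̂_MAP = 128 / (30 + 0.5) = 128/30.5 ≈ 4.197.

β̂_MAP = 4.197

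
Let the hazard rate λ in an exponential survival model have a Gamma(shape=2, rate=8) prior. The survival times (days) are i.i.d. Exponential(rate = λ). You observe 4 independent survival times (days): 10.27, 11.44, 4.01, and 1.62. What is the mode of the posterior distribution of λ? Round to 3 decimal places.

The Exponential(rate=λ) likelihood is ∝ λ^n e^(−λΣtᵢ). Here n = 4 and Σtᵢ = 10.27 + 11.44 + 4.01 + 1.62 = 27.34.
Posterior ∝ λe^(−8λ) · λ^4e^(−27.34λ) = λ^5e^(−35.34λ), i.e. Gamma(6, 35.34).
Mode = (a−1)/b = 5/35.34 ≈ 0.141.

λ̂_MAP = 0.141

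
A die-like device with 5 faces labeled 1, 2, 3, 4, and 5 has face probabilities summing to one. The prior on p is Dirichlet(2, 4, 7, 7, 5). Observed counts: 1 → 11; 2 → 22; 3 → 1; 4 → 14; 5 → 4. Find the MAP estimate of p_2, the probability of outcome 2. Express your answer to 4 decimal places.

MAP estimate: 0.3472

The posterior is Dirichlet(αᵢ + nᵢ) = Dirichlet(13, 26, 8, 21, 9).
For a Dirichlet(a₁,…,a_K) with all aᵢ > 1, the mode has j-th component (aⱼ − 1)/(Σaᵢ − K).
Here Σaᵢ = 77 and K = 5, so p_2 = (26 − 1)/(77 − 5) = 25/72 ≈ 0.3472.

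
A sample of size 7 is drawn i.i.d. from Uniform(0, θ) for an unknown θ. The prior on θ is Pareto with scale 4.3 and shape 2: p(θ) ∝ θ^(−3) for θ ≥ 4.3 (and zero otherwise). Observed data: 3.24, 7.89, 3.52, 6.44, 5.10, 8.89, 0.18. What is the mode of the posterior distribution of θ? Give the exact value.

The Uniform(0, θ) likelihood is θ^(−n) for θ ≥ max(xᵢ), zero otherwise. Here max(xᵢ) = 8.89.
Posterior ∝ θ^(−3) · θ^(−7) = θ^(−10) on θ ≥ max(4.3, 8.89) = 8.89.
This density is strictly decreasing in θ, so the posterior mode lies at the lower boundary of the support.

θ̂_MAP = 8.89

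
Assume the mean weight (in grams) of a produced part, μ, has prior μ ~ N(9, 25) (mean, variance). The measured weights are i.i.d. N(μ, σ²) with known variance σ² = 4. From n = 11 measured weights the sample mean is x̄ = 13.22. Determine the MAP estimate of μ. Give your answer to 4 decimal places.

n = 11, x̄ = 13.22.
For a Normal prior and Normal likelihood with known variance, the posterior is Normal; its mode equals its mean, the precision-weighted average.
Prior precision 1/σ₀² = 1/25 = 0.04; data precision n/σ² = 11/4 = 2.75.
μ̂ = (0.04·9 + 2.75·13.22) / (0.04 + 2.75) = 36.715/2.79 = 7343/558 ≈ 13.1595.

μ̂_MAP = 13.1595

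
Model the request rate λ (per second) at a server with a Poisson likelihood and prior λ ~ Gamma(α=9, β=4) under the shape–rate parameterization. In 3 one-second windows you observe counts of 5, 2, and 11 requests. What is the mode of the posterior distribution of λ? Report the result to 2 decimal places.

λ̂_MAP = 3.71

Σxᵢ = 5+2+11 = 18, with n = 3.
Posterior ∝ λ^8e^(−4λ) · λ^18e^(−3λ) = λ^26e^(−7λ), i.e. Gamma(shape=27, rate=7).
The mode of a Gamma(a, b) with a ≥ 1 (shape–rate) is (a−1)/b = 26/7 ≈ 3.71.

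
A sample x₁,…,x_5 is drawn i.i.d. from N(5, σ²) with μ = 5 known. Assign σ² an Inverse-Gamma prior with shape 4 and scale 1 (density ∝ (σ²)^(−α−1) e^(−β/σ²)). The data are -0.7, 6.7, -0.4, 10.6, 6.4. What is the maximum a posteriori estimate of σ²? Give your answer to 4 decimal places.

Sum of squared deviations about the known mean: SS = (-0.7−5)² + (6.7−5)² + (-0.4−5)² + (10.6−5)² + (6.4−5)² = 97.86.
The Normal likelihood contributes (σ²)^(−n/2) exp(−SS/(2σ²)), so the posterior is Inverse-Gamma(α + n/2, β + SS/2) = Inverse-Gamma(6.5, 49.93).
The mode of Inverse-Gamma(a, b) is b/(a+1) = 49.93/7.5 ≈ 6.6573.

σ̂²_MAP = 6.6573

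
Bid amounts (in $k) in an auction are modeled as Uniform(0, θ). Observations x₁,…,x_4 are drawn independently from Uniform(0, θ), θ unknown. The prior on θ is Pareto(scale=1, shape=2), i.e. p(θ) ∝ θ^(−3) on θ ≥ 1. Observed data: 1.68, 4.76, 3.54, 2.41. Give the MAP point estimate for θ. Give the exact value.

θ̂_MAP = 4.76

The Uniform(0, θ) likelihood is θ^(−n) for θ ≥ max(xᵢ), zero otherwise. Here max(xᵢ) = 4.76.
Posterior ∝ θ^(−3) · θ^(−4) = θ^(−7) on θ ≥ max(1, 4.76) = 4.76.
This density is strictly decreasing in θ, so the posterior mode lies at the lower boundary of the support.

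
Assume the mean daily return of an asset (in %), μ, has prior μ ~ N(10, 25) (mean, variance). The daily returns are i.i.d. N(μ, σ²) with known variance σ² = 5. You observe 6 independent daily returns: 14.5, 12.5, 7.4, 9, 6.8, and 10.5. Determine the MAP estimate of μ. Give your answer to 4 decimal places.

n = 6; x̄ = (14.5 + 12.5 + 7.4 + 9 + 6.8 + 10.5)/6 = 60.7/6 = 607/60 ≈ 10.1167.
For a Normal prior and Normal likelihood with known variance, the posterior is Normal; its mode equals its mean, the precision-weighted average.
Prior precision 1/σ₀² = 1/25 = 0.04; data precision n/σ² = 6/5 = 1.2.
μ̂ = (0.04·10 + 1.2·(607/60)) / (0.04 + 1.2) = 12.54/1.24 = 627/62 ≈ 10.1129.

μ̂_MAP = 10.1129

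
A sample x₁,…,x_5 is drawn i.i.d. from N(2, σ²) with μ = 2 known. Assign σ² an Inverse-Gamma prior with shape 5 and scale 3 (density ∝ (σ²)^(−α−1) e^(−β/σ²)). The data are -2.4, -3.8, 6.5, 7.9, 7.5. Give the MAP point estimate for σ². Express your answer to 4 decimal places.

σ̂²_MAP = 8.4888

Sum of squared deviations about the known mean: SS = (-2.4−2)² + (-3.8−2)² + (6.5−2)² + (7.9−2)² + (7.5−2)² = 138.31.
The Normal likelihood contributes (σ²)^(−n/2) exp(−SS/(2σ²)), so the posterior is Inverse-Gamma(α + n/2, β + SS/2) = Inverse-Gamma(7.5, 72.155).
The mode of Inverse-Gamma(a, b) is b/(a+1) = 72.155/8.5 ≈ 8.4888.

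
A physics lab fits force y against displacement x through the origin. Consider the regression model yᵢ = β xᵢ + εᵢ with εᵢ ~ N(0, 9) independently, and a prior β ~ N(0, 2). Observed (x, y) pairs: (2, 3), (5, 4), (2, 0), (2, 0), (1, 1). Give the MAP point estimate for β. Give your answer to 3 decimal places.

β̂_MAP = 0.635

log p(β | y) = −Σ(yᵢ − βxᵢ)²/(2·9) − β²/(2·2) + const.
Setting the derivative to zero: Σxᵢ(yᵢ − βxᵢ)/9 − β/2 = 0, so β = Σxᵢyᵢ / (Σxᵢ² + σ²/τ²).
Σxᵢyᵢ = 2·3 + 5·4 + 2·0 + 2·0 + 1·1 = 27; Σxᵢ² = 38; σ²/τ² = 4.5.
β̂_MAP = 27 / (38 + 4.5) = 27/42.5 ≈ 0.635.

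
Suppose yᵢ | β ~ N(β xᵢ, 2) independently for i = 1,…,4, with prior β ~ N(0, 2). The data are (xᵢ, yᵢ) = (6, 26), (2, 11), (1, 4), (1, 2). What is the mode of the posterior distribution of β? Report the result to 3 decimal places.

β̂_MAP = 4.279

log p(β | y) = −Σ(yᵢ − βxᵢ)²/(2·2) − β²/(2·2) + const.
Setting the derivative to zero: Σxᵢ(yᵢ − βxᵢ)/2 − β/2 = 0, so β = Σxᵢyᵢ / (Σxᵢ² + σ²/τ²).
Σxᵢyᵢ = 6·26 + 2·11 + 1·4 + 1·2 = 184; Σxᵢ² = 42; σ²/τ² = 1.
β̂_MAP = 184 / (42 + 1) = 184/43 ≈ 4.279.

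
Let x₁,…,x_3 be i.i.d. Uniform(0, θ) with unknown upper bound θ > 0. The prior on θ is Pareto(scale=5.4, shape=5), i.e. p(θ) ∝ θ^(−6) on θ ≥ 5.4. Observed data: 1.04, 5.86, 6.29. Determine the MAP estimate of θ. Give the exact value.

θ̂_MAP = 6.29

The Uniform(0, θ) likelihood is θ^(−n) for θ ≥ max(xᵢ), zero otherwise. Here max(xᵢ) = 6.29.
Posterior ∝ θ^(−6) · θ^(−3) = θ^(−9) on θ ≥ max(5.4, 6.29) = 6.29.
This density is strictly decreasing in θ, so the posterior mode lies at the lower boundary of the support.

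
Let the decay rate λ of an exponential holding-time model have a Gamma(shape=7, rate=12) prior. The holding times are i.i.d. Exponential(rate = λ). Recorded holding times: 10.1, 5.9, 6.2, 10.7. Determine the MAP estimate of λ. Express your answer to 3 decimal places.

The Exponential(rate=λ) likelihood is ∝ λ^n e^(−λΣtᵢ). Here n = 4 and Σtᵢ = 10.1 + 5.9 + 6.2 + 10.7 = 32.9.
Posterior ∝ λ^6e^(−12λ) · λ^4e^(−32.9λ) = λ^10e^(−44.9λ), i.e. Gamma(11, 44.9).
Mode = (a−1)/b = 10/44.9 ≈ 0.223.

λ̂_MAP = 0.223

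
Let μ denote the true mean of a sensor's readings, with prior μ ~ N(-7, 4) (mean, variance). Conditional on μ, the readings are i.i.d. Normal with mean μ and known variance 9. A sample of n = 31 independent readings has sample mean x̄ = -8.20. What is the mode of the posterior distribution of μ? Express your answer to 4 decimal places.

μ̂_MAP = -8.1188

n = 31, x̄ = -8.20.
For a Normal prior and Normal likelihood with known variance, the posterior is Normal; its mode equals its mean, the precision-weighted average.
Prior precision 1/σ₀² = 1/4 = 0.25; data precision n/σ² = 31/9.
μ̂ = (0.25·(-7) + (31/9)·(-8.2)) / (0.25 + 31/9) = (-5399/180)/(133/36) = -5399/665 ≈ -8.1188.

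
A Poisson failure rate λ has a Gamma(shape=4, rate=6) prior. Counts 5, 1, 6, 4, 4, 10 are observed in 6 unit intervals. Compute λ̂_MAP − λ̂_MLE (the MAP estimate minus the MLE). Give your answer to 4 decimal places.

MAP − MLE = -2.2500

Σxᵢ = 30. Posterior is Gamma(34, 12); MAP = (34−1)/12 = 33/12 ≈ 2.75000.
MLE = x̄ = 30/6 ≈ 5.00000.
Difference = 33/12 − 30/6 = -9/4 ≈ -2.2500.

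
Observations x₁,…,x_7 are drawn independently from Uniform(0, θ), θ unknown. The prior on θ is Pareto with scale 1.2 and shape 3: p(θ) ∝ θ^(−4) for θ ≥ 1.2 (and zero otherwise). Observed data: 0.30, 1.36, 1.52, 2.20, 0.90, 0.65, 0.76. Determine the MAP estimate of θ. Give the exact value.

The Uniform(0, θ) likelihood is θ^(−n) for θ ≥ max(xᵢ), zero otherwise. Here max(xᵢ) = 2.20.
Posterior ∝ θ^(−4) · θ^(−7) = θ^(−11) on θ ≥ max(1.2, 2.20) = 2.20.
This density is strictly decreasing in θ, so the posterior mode lies at the lower boundary of the support.

θ̂_MAP = 2.20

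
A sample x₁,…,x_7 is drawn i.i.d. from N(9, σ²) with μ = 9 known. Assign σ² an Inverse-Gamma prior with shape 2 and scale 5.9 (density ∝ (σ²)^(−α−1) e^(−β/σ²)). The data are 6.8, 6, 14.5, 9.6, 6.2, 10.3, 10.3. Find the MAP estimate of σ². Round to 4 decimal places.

Sum of squared deviations about the known mean: SS = (6.8−9)² + (6−9)² + (14.5−9)² + (9.6−9)² + (6.2−9)² + (10.3−9)² + (10.3−9)² = 55.67.
The Normal likelihood contributes (σ²)^(−n/2) exp(−SS/(2σ²)), so the posterior is Inverse-Gamma(α + n/2, β + SS/2) = Inverse-Gamma(5.5, 33.735).
The mode of Inverse-Gamma(a, b) is b/(a+1) = 33.735/6.5 ≈ 5.1900.

σ̂²_MAP = 5.1900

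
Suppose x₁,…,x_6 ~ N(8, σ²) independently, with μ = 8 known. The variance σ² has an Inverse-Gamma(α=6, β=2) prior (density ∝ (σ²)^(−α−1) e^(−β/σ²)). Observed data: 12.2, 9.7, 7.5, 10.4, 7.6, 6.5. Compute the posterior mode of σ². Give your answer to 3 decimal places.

Sum of squared deviations about the known mean: SS = (12.2−8)² + (9.7−8)² + (7.5−8)² + (10.4−8)² + (7.6−8)² + (6.5−8)² = 28.95.
The Normal likelihood contributes (σ²)^(−n/2) exp(−SS/(2σ²)), so the posterior is Inverse-Gamma(α + n/2, β + SS/2) = Inverse-Gamma(9, 16.475).
The mode of Inverse-Gamma(a, b) is b/(a+1) = 16.475/10 ≈ 1.648.

σ̂²_MAP = 1.648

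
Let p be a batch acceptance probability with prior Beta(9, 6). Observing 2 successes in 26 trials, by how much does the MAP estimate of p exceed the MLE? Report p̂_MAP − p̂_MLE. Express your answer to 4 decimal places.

MAP − MLE = 0.1795

Posterior is Beta(11, 30); MAP = (11−1)/(41−2) = 10/39 ≈ 0.25641.
MLE ignores the prior: p̂_MLE = k/n = 2/26 ≈ 0.07692.
Difference = 10/39 − 2/26 = 7/39 ≈ 0.1795.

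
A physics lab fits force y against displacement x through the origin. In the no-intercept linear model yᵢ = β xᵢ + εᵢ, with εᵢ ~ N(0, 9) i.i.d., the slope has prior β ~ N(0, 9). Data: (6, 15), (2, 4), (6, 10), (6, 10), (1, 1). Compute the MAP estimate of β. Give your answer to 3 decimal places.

log p(β | y) = −Σ(yᵢ − βxᵢ)²/(2·9) − β²/(2·9) + const.
Setting the derivative to zero: Σxᵢ(yᵢ − βxᵢ)/9 − β/9 = 0, so β = Σxᵢyᵢ / (Σxᵢ² + σ²/τ²).
Σxᵢyᵢ = 6·15 + 2·4 + 6·10 + 6·10 + 1·1 = 219; Σxᵢ² = 113; σ²/τ² = 1.
β̂_MAP = 219 / (113 + 1) = 219/114 ≈ 1.921.

β̂_MAP = 1.921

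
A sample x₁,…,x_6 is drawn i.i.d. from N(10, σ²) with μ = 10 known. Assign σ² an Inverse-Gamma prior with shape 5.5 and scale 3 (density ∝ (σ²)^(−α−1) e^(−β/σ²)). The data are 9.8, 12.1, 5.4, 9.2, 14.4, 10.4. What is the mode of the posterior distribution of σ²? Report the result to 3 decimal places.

Sum of squared deviations about the known mean: SS = (9.8−10)² + (12.1−10)² + (5.4−10)² + (9.2−10)² + (14.4−10)² + (10.4−10)² = 45.77.
The Normal likelihood contributes (σ²)^(−n/2) exp(−SS/(2σ²)), so the posterior is Inverse-Gamma(α + n/2, β + SS/2) = Inverse-Gamma(8.5, 25.885).
The mode of Inverse-Gamma(a, b) is b/(a+1) = 25.885/9.5 ≈ 2.725.

σ̂²_MAP = 2.725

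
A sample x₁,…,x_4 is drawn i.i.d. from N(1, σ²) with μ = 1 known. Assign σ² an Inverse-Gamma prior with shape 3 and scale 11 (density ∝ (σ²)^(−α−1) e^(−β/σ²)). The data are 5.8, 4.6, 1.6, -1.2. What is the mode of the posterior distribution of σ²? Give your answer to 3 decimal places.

Sum of squared deviations about the known mean: SS = (5.8−1)² + (4.6−1)² + (1.6−1)² + (-1.2−1)² = 41.2.
The Normal likelihood contributes (σ²)^(−n/2) exp(−SS/(2σ²)), so the posterior is Inverse-Gamma(α + n/2, β + SS/2) = Inverse-Gamma(5, 31.6).
The mode of Inverse-Gamma(a, b) is b/(a+1) = 31.6/6 ≈ 5.267.

σ̂²_MAP = 5.267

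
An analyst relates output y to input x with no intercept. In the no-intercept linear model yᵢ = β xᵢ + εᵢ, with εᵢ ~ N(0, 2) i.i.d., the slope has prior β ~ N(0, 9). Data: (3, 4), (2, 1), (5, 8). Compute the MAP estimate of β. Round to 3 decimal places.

log p(β | y) = −Σ(yᵢ − βxᵢ)²/(2·2) − β²/(2·9) + const.
Setting the derivative to zero: Σxᵢ(yᵢ − βxᵢ)/2 − β/9 = 0, so β = Σxᵢyᵢ / (Σxᵢ² + σ²/τ²).
Σxᵢyᵢ = 3·4 + 2·1 + 5·8 = 54; Σxᵢ² = 38; σ²/τ² = 2/9.
β̂_MAP = 54 / (38 + 2/9) = 54/(344/9) = 243/172 ≈ 1.413.

β̂_MAP = 1.413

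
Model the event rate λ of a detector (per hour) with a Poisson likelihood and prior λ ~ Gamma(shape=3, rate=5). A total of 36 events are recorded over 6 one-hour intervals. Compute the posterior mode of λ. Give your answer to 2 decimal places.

λ̂_MAP = 3.45

Σxᵢ = 36, n = 6.
Posterior ∝ λ^2e^(−5λ) · λ^36e^(−6λ) = λ^38e^(−11λ), i.e. Gamma(shape=39, rate=11).
The mode of a Gamma(a, b) with a ≥ 1 (shape–rate) is (a−1)/b = 38/11 ≈ 3.45.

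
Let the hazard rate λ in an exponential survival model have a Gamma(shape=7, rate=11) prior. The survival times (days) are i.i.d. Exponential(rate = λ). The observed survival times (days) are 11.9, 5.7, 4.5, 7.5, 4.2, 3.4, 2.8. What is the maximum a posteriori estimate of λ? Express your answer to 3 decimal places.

λ̂_MAP = 0.255

The Exponential(rate=λ) likelihood is ∝ λ^n e^(−λΣtᵢ). Here n = 7 and Σtᵢ = 11.9 + 5.7 + 4.5 + 7.5 + 4.2 + 3.4 + 2.8 = 40.
Posterior ∝ λ^6e^(−11λ) · λ^7e^(−40λ) = λ^13e^(−51λ), i.e. Gamma(14, 51).
Mode = (a−1)/b = 13/51 ≈ 0.255.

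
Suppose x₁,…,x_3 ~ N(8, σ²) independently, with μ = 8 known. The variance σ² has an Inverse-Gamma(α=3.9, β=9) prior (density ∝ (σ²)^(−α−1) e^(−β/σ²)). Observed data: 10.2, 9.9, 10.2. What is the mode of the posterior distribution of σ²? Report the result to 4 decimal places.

Sum of squared deviations about the known mean: SS = (10.2−8)² + (9.9−8)² + (10.2−8)² = 13.29.
The Normal likelihood contributes (σ²)^(−n/2) exp(−SS/(2σ²)), so the posterior is Inverse-Gamma(α + n/2, β + SS/2) = Inverse-Gamma(5.4, 15.645).
The mode of Inverse-Gamma(a, b) is b/(a+1) = 15.645/6.4 ≈ 2.4445.

σ̂²_MAP = 2.4445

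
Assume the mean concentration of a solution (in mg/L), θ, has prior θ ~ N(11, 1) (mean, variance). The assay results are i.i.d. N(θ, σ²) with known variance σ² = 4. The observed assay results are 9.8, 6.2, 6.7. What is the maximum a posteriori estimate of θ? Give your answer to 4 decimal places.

θ̂_MAP = 9.5286

n = 3; x̄ = (9.8 + 6.2 + 6.7)/3 = 22.7/3 = 227/30 ≈ 7.5667.
For a Normal prior and Normal likelihood with known variance, the posterior is Normal; its mode equals its mean, the precision-weighted average.
Prior precision 1/σ₀² = 1/1 = 1; data precision n/σ² = 3/4 = 0.75.
θ̂ = (1·11 + 0.75·(227/30)) / (1 + 0.75) = 16.675/1.75 = 667/70 ≈ 9.5286.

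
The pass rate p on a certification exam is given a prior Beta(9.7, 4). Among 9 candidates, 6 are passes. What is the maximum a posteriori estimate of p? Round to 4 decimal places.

Prior: Beta(9.7, 4).
Data: 6 successes in 9 trials. The binomial likelihood contributes p^6(1−p)^3, so the posterior is Beta(9.7+6, 4+3) = Beta(15.7, 7).
For Beta(a, b) with a, b > 1 the mode is (a−1)/(a+b−2) = 14.7/20.7 ≈ 0.7101.

p̂_MAP = 0.7101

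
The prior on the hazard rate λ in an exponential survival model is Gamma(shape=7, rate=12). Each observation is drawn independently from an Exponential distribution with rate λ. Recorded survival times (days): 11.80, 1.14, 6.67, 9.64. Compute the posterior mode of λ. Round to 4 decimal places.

The Exponential(rate=λ) likelihood is ∝ λ^n e^(−λΣtᵢ). Here n = 4 and Σtᵢ = 11.80 + 1.14 + 6.67 + 9.64 = 29.25.
Posterior ∝ λ^6e^(−12λ) · λ^4e^(−29.25λ) = λ^10e^(−41.25λ), i.e. Gamma(11, 41.25).
Mode = (a−1)/b = 10/41.25 ≈ 0.2424.

λ̂_MAP = 0.2424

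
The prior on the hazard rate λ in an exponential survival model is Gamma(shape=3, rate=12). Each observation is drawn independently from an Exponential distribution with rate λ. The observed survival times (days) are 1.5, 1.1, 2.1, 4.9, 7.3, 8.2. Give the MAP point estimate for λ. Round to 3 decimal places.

λ̂_MAP = 0.216

The Exponential(rate=λ) likelihood is ∝ λ^n e^(−λΣtᵢ). Here n = 6 and Σtᵢ = 1.5 + 1.1 + 2.1 + 4.9 + 7.3 + 8.2 = 25.1.
Posterior ∝ λ^2e^(−12λ) · λ^6e^(−25.1λ) = λ^8e^(−37.1λ), i.e. Gamma(9, 37.1).
Mode = (a−1)/b = 8/37.1 ≈ 0.216.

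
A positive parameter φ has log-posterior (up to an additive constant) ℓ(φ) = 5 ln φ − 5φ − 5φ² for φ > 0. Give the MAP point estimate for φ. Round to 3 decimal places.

φ̂_MAP = 0.500

ℓ'(φ) = 5/φ − 5 − 10φ. Setting this to zero and multiplying by φ: 10φ² + 5φ − 5 = 0.
φ = (−5 + √(5² + 4·10·5)) / (2·10) = (−5 + √225) / 20 = (−5 + 15)/20 = 1/2.
ℓ''(φ) = −5/φ² − 10 < 0, confirming a maximum.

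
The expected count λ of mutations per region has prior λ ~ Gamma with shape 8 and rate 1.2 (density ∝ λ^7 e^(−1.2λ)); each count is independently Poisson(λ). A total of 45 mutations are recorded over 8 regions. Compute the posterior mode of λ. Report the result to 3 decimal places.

Σxᵢ = 45, n = 8.
Posterior ∝ λ^7e^(−1.2λ) · λ^45e^(−8λ) = λ^52e^(−9.2λ), i.e. Gamma(shape=53, rate=9.2).
The mode of a Gamma(a, b) with a ≥ 1 (shape–rate) is (a−1)/b = 52/9.2 ≈ 5.652.

λ̂_MAP = 5.652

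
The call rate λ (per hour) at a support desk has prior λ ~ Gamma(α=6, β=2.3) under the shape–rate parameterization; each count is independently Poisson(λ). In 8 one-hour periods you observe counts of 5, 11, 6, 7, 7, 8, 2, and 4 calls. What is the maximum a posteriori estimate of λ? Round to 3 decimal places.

λ̂_MAP = 5.340

Σxᵢ = 5+11+6+7+7+8+2+4 = 50, with n = 8.
Posterior ∝ λ^5e^(−2.3λ) · λ^50e^(−8λ) = λ^55e^(−10.3λ), i.e. Gamma(shape=56, rate=10.3).
The mode of a Gamma(a, b) with a ≥ 1 (shape–rate) is (a−1)/b = 55/10.3 ≈ 5.340.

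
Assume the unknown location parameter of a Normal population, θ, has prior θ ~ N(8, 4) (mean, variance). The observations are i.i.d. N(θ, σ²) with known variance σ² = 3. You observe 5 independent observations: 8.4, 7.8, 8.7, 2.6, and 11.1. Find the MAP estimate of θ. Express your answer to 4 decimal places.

n = 5; x̄ = (8.4 + 7.8 + 8.7 + 2.6 + 11.1)/5 = 38.6/5 = 7.72.
For a Normal prior and Normal likelihood with known variance, the posterior is Normal; its mode equals its mean, the precision-weighted average.
Prior precision 1/σ₀² = 1/4 = 0.25; data precision n/σ² = 5/3.
θ̂ = (0.25·8 + (5/3)·7.72) / (0.25 + 5/3) = (223/15)/(23/12) = 892/115 ≈ 7.7565.

θ̂_MAP = 7.7565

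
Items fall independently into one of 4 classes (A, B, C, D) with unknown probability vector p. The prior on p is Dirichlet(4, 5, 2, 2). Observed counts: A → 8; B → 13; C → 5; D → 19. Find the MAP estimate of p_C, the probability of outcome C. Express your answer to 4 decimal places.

The posterior is Dirichlet(αᵢ + nᵢ) = Dirichlet(12, 18, 7, 21).
For a Dirichlet(a₁,…,a_K) with all aᵢ > 1, the mode has j-th component (aⱼ − 1)/(Σaᵢ − K).
Here Σaᵢ = 58 and K = 4, so p_C = (7 − 1)/(58 − 4) = 6/54 ≈ 0.1111.

MAP estimate of p_C = 0.1111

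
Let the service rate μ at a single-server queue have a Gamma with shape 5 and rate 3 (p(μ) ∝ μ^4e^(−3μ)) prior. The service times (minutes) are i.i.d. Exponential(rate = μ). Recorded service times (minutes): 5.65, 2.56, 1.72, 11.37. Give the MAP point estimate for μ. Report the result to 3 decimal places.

μ̂_MAP = 0.329

The Exponential(rate=μ) likelihood is ∝ μ^n e^(−μΣtᵢ). Here n = 4 and Σtᵢ = 5.65 + 2.56 + 1.72 + 11.37 = 21.30.
Posterior ∝ μ^4e^(−3μ) · μ^4e^(−21.30μ) = μ^8e^(−24.30μ), i.e. Gamma(9, 24.30).
Mode = (a−1)/b = 8/24.30 ≈ 0.329.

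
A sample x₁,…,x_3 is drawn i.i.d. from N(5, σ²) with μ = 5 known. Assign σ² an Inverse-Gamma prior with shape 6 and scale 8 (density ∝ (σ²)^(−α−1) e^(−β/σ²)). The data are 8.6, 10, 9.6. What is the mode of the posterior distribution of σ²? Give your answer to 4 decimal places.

σ̂²_MAP = 4.4188

Sum of squared deviations about the known mean: SS = (8.6−5)² + (10−5)² + (9.6−5)² = 59.12.
The Normal likelihood contributes (σ²)^(−n/2) exp(−SS/(2σ²)), so the posterior is Inverse-Gamma(α + n/2, β + SS/2) = Inverse-Gamma(7.5, 37.56).
The mode of Inverse-Gamma(a, b) is b/(a+1) = 37.56/8.5 ≈ 4.4188.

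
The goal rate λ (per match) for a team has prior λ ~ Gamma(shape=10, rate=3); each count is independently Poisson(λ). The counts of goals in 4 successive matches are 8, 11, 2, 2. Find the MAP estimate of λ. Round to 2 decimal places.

Σxᵢ = 8+11+2+2 = 23, with n = 4.
Posterior ∝ λ^9e^(−3λ) · λ^23e^(−4λ) = λ^32e^(−7λ), i.e. Gamma(shape=33, rate=7).
The mode of a Gamma(a, b) with a ≥ 1 (shape–rate) is (a−1)/b = 32/7 ≈ 4.57.

λ̂_MAP = 4.57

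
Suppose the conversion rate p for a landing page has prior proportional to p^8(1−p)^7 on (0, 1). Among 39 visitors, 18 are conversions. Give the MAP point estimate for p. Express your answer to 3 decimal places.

p̂_MAP = 0.481

The prior density ∝ p^8(1−p)^7 is the kernel of Beta(9, 8).
Data: 18 successes in 39 trials. The binomial likelihood contributes p^18(1−p)^21, so the posterior is Beta(9+18, 8+21) = Beta(27, 29).
For Beta(a, b) with a, b > 1 the mode is (a−1)/(a+b−2) = 26/54 ≈ 0.481.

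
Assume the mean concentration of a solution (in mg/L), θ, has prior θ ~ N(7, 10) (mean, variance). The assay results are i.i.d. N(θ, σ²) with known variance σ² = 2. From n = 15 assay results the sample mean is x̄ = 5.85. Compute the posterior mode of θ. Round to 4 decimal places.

θ̂_MAP = 5.8651

n = 15, x̄ = 5.85.
For a Normal prior and Normal likelihood with known variance, the posterior is Normal; its mode equals its mean, the precision-weighted average.
Prior precision 1/σ₀² = 1/10 = 0.1; data precision n/σ² = 15/2 = 7.5.
θ̂ = (0.1·7 + 7.5·5.85) / (0.1 + 7.5) = 44.575/7.6 = 1783/304 ≈ 5.8651.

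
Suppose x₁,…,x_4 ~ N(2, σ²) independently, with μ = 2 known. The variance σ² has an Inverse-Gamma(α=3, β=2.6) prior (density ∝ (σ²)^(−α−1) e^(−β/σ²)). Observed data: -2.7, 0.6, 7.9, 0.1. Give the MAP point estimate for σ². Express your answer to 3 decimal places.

σ̂²_MAP = 5.639

Sum of squared deviations about the known mean: SS = (-2.7−2)² + (0.6−2)² + (7.9−2)² + (0.1−2)² = 62.47.
The Normal likelihood contributes (σ²)^(−n/2) exp(−SS/(2σ²)), so the posterior is Inverse-Gamma(α + n/2, β + SS/2) = Inverse-Gamma(5, 33.835).
The mode of Inverse-Gamma(a, b) is b/(a+1) = 33.835/6 ≈ 5.639.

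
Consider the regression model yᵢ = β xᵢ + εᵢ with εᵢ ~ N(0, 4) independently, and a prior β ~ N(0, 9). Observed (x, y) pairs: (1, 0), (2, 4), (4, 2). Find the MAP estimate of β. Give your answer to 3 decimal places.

log p(β | y) = −Σ(yᵢ − βxᵢ)²/(2·4) − β²/(2·9) + const.
Setting the derivative to zero: Σxᵢ(yᵢ − βxᵢ)/4 − β/9 = 0, so β = Σxᵢyᵢ / (Σxᵢ² + σ²/τ²).
Σxᵢyᵢ = 1·0 + 2·4 + 4·2 = 16; Σxᵢ² = 21; σ²/τ² = 4/9.
β̂_MAP = 16 / (21 + 4/9) = 16/(193/9) = 144/193 ≈ 0.746.

β̂_MAP = 0.746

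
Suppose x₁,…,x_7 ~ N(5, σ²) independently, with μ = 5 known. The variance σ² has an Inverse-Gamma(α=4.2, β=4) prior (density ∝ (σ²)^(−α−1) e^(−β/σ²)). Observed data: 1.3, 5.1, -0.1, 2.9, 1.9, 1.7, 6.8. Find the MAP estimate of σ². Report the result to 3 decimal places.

σ̂²_MAP = 4.360

Sum of squared deviations about the known mean: SS = (1.3−5)² + (5.1−5)² + (-0.1−5)² + (2.9−5)² + (1.9−5)² + (1.7−5)² + (6.8−5)² = 67.86.
The Normal likelihood contributes (σ²)^(−n/2) exp(−SS/(2σ²)), so the posterior is Inverse-Gamma(α + n/2, β + SS/2) = Inverse-Gamma(7.7, 37.93).
The mode of Inverse-Gamma(a, b) is b/(a+1) = 37.93/8.7 ≈ 4.360.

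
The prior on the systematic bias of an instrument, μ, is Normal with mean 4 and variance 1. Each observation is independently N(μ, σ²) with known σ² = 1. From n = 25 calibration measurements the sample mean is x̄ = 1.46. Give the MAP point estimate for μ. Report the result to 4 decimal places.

n = 25, x̄ = 1.46.
For a Normal prior and Normal likelihood with known variance, the posterior is Normal; its mode equals its mean, the precision-weighted average.
Prior precision 1/σ₀² = 1/1 = 1; data precision n/σ² = 25/1 = 25.
μ̂ = (1·4 + 25·1.46) / (1 + 25) = 40.5/26 = 81/52 ≈ 1.5577.

μ̂_MAP = 1.5577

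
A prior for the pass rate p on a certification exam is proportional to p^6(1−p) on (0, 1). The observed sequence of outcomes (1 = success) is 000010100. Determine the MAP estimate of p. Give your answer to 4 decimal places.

The prior density ∝ p^6(1−p)^1 is the kernel of Beta(7, 2).
Data: 2 successes in 9 trials (from the sequence). The binomial likelihood contributes p^2(1−p)^7, so the posterior is Beta(7+2, 2+7) = Beta(9, 9).
For Beta(a, b) with a, b > 1 the mode is (a−1)/(a+b−2) = 8/16 ≈ 0.5000.

p̂_MAP = 0.5000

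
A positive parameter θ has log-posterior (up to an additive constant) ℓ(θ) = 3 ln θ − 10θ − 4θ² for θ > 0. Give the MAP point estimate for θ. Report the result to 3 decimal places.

ℓ'(θ) = 3/θ − 10 − 8θ. Setting this to zero and multiplying by θ: 8θ² + 10θ − 3 = 0.
θ = (−10 + √(10² + 4·8·3)) / (2·8) = (−10 + √196) / 16 = (−10 + 14)/16 = 1/4.
ℓ''(θ) = −3/θ² − 8 < 0, confirming a maximum.

θ̂_MAP = 0.250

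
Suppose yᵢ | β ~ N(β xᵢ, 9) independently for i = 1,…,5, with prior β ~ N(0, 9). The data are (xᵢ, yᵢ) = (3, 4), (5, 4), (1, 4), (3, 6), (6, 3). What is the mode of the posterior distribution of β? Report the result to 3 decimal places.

β̂_MAP = 0.889

log p(β | y) = −Σ(yᵢ − βxᵢ)²/(2·9) − β²/(2·9) + const.
Setting the derivative to zero: Σxᵢ(yᵢ − βxᵢ)/9 − β/9 = 0, so β = Σxᵢyᵢ / (Σxᵢ² + σ²/τ²).
Σxᵢyᵢ = 3·4 + 5·4 + 1·4 + 3·6 + 6·3 = 72; Σxᵢ² = 80; σ²/τ² = 1.
β̂_MAP = 72 / (80 + 1) = 72/81 ≈ 0.889.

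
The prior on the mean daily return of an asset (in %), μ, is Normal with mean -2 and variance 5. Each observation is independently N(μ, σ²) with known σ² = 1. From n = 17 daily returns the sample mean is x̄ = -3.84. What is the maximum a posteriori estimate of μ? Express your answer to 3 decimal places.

μ̂_MAP = -3.819

n = 17, x̄ = -3.84.
For a Normal prior and Normal likelihood with known variance, the posterior is Normal; its mode equals its mean, the precision-weighted average.
Prior precision 1/σ₀² = 1/5 = 0.2; data precision n/σ² = 17/1 = 17.
μ̂ = (0.2·(-2) + 17·(-3.84)) / (0.2 + 17) = (-65.68)/17.2 = -821/215 ≈ -3.819.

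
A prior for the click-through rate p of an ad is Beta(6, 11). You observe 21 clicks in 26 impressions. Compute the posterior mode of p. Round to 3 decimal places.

p̂_MAP = 0.634

Prior: Beta(6, 11).
Data: 21 successes in 26 trials. The binomial likelihood contributes p^21(1−p)^5, so the posterior is Beta(6+21, 11+5) = Beta(27, 16).
For Beta(a, b) with a, b > 1 the mode is (a−1)/(a+b−2) = 26/41 ≈ 0.634.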